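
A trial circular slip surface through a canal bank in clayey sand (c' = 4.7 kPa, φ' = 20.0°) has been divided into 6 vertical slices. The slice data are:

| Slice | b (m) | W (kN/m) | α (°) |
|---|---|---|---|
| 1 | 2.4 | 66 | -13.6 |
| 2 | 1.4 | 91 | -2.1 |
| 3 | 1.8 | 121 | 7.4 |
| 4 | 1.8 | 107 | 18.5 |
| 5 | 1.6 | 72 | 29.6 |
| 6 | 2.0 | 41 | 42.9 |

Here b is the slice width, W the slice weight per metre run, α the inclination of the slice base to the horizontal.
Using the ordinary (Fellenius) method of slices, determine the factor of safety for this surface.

FS = 2.42

Ordinary method of slices: FS = Σ[c'·Δl_i + (W_i cosα_i)·tanφ'] / Σ W_i sinα_i, with Δl_i = b_i / cosα_i.
Slice 1: Δl = 2.4/cos(-13.6°) = 2.469 m; N'_1 = 66·cos(-13.6°) = 64.1; c'Δl = 11.61; W sinα = -15.5
Slice 2: Δl = 1.4/cos(-2.1°) = 1.401 m; N'_2 = 91·cos(-2.1°) = 90.9; c'Δl = 6.58; W sinα = -3.3
Slice 3: Δl = 1.8/cos7.4° = 1.815 m; N'_3 = 121·cos7.4° = 120.0; c'Δl = 8.53; W sinα = 15.6
Slice 4: Δl = 1.8/cos18.5° = 1.898 m; N'_4 = 107·cos18.5° = 101.5; c'Δl = 8.92; W sinα = 34.0
Slice 5: Δl = 1.6/cos29.6° = 1.840 m; N'_5 = 72·cos29.6° = 62.6; c'Δl = 8.65; W sinα = 35.6
Slice 6: Δl = 2.0/cos42.9° = 2.730 m; N'_6 = 41·cos42.9° = 30.0; c'Δl = 12.83; W sinα = 27.9
Σc'Δl = 57.1 kN/m; ΣN' = 469.2 kN/m; ΣW sinα = 94.2 kN/m
Resisting = 57.1 + 469.2·tan20.0° = 57.1 + 170.8 = 227.9 kN/m
FS = 227.9 / 94.2 = 2.420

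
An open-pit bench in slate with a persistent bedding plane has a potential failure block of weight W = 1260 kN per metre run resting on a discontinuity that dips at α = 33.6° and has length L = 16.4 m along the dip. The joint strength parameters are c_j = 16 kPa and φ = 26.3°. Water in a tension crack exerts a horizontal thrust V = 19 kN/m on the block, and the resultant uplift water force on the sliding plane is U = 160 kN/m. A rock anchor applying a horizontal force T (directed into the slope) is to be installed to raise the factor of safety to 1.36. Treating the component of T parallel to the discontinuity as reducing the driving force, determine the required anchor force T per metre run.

T = 194 kN/m

Resolving forces along and normal to the sliding plane, with the horizontal anchor force T adding T·sinα to the effective normal force and T·cosα acting up the plane against the driving force:
FS = [c_jL + (W cosα − U − V sinα + T sinα) tanφ] / [W sinα + V cosα − T cosα]
Without the anchor: N' = 879.0 kN/m, driving T_d = 713.1 kN/m, resisting R = 16·16.4 + 879.0·tan26.3° = 696.8 kN/m, FS = 0.98.
Setting FS = 1.36 and solving for T:
1.36·(713.1 − T cos33.6°) = 696.8 + T sin33.6°·tan26.3°
T·(sin33.6°·tan26.3° + 1.36·cos33.6°) = 1.36·713.1 − 696.8
T·(0.5534·0.4942 + 1.36·0.8329) = 969.8 − 696.8 = 273.0
T·1.4063 = 273.0
T = 194.1 kN/m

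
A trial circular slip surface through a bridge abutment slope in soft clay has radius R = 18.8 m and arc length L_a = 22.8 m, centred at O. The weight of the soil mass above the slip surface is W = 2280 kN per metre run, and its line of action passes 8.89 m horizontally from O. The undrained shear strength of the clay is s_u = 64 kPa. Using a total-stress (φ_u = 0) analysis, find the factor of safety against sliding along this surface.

FS = 1.35

Taking moments about the centre O, the resisting moment is provided by the undrained shear strength acting along the arc:
M_R = s_u·L_a·R = 64·22.80·18.8 = 27433.0 kN·m/m
M_D = W·d = 2280·8.89 = 20269.2 kN·m/m
FS = M_R / M_D = 27433.0 / 20269.2 = 1.353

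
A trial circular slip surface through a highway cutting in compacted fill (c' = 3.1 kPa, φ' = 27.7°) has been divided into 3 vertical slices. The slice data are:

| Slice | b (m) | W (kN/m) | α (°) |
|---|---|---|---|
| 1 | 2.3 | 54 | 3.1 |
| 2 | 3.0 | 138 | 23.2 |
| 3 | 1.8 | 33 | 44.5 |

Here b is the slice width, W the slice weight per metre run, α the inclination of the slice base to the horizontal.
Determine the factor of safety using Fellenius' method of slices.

FS = 1.65

Ordinary method of slices: FS = Σ[c'·Δl_i + (W_i cosα_i)·tanφ'] / Σ W_i sinα_i, with Δl_i = b_i / cosα_i.
Slice 1: Δl = 2.3/cos3.1° = 2.303 m; N'_1 = 54·cos3.1° = 53.9; c'Δl = 7.14; W sinα = 2.9
Slice 2: Δl = 3.0/cos23.2° = 3.264 m; N'_2 = 138·cos23.2° = 126.8; c'Δl = 10.12; W sinα = 54.4
Slice 3: Δl = 1.8/cos44.5° = 2.524 m; N'_3 = 33·cos44.5° = 23.5; c'Δl = 7.82; W sinα = 23.1
Σc'Δl = 25.1 kN/m; ΣN' = 204.3 kN/m; ΣW sinα = 80.4 kN/m
Resisting = 25.1 + 204.3·tan27.7° = 25.1 + 107.3 = 132.3 kN/m
FS = 132.3 / 80.4 = 1.646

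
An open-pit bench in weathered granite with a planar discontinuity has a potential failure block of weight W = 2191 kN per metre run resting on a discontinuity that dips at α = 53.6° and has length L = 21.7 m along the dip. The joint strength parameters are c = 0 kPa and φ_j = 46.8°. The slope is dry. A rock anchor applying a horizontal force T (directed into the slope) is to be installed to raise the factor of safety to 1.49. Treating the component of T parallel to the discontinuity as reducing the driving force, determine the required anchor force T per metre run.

T = 714 kN/m

Resolving forces along and normal to the sliding plane, with the horizontal anchor force T adding T·sinα to the effective normal force and T·cosα acting up the plane against the driving force:
FS = [cL + (W cosα + T sinα) tanφ_j] / [W sinα − T cosα]
Without the anchor: N' = 1300.2 kN/m, driving T_d = 1763.5 kN/m, resisting R = 0·21.7 + 1300.2·tan46.8° = 1384.6 kN/m, FS = 0.79.
Setting FS = 1.49 and solving for T:
1.49·(1763.5 − T cos53.6°) = 1384.6 + T sin53.6°·tan46.8°
T·(sin53.6°·tan46.8° + 1.49·cos53.6°) = 1.49·1763.5 − 1384.6
T·(0.8049·1.0649 + 1.49·0.5934) = 2627.6 − 1384.6 = 1243.1
T·1.7413 = 1243.1
T = 713.9 kN/m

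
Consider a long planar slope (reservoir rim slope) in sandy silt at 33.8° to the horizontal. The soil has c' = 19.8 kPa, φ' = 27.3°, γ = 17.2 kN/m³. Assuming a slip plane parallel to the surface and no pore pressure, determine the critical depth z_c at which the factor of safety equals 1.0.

Setting FS = 1.00 in FS = [c' + γz cos²β tanφ'] / [γz sinβ cosβ] and solving for z:
z = c' / [γ cosβ (FS·sinβ − cosβ·tanφ')]
  = 19.8 / [17.2·cos33.8°·(1.00·sin33.8° − cos33.8°·tan27.3°)]
  = 19.8 / [17.2·0.8310·(1.00·0.5563 − 0.8310·0.5161)]
  = 19.8 / 1.8208 = 10.874 m

z_c = 10.87 m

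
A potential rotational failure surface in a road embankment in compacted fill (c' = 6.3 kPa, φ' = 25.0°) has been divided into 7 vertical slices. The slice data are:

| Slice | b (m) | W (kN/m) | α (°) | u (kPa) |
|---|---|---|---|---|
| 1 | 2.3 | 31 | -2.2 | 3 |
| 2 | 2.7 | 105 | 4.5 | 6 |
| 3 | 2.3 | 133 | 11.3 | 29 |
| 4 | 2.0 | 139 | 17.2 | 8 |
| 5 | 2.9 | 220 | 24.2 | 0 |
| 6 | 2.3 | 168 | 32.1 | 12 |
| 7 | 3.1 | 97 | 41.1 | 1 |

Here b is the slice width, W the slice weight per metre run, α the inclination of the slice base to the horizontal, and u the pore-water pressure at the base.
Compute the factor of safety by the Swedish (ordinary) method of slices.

FS = 1.37

Ordinary method of slices: FS = Σ[c'·Δl_i + (W_i cosα_i − u_i·Δl_i)·tanφ'] / Σ W_i sinα_i, with Δl_i = b_i / cosα_i.
Slice 1: Δl = 2.3/cos(-2.2°) = 2.302 m; N'_1 = 31·cos(-2.2°) − 3·2.302 = 24.1; c'Δl = 14.50; W sinα = -1.2
Slice 2: Δl = 2.7/cos4.5° = 2.708 m; N'_2 = 105·cos4.5° − 6·2.708 = 88.4; c'Δl = 17.06; W sinα = 8.2
Slice 3: Δl = 2.3/cos11.3° = 2.345 m; N'_3 = 133·cos11.3° − 29·2.345 = 62.4; c'Δl = 14.78; W sinα = 26.1
Slice 4: Δl = 2.0/cos17.2° = 2.094 m; N'_4 = 139·cos17.2° − 8·2.094 = 116.0; c'Δl = 13.19; W sinα = 41.1
Slice 5: Δl = 2.9/cos24.2° = 3.179 m; N'_5 = 220·cos24.2° − 0·3.179 = 200.7; c'Δl = 20.03; W sinα = 90.2
Slice 6: Δl = 2.3/cos32.1° = 2.715 m; N'_6 = 168·cos32.1° − 12·2.715 = 109.7; c'Δl = 17.10; W sinα = 89.3
Slice 7: Δl = 3.1/cos41.1° = 4.114 m; N'_7 = 97·cos41.1° − 1·4.114 = 69.0; c'Δl = 25.92; W sinα = 63.8
Σc'Δl = 122.6 kN/m; ΣN' = 670.3 kN/m; ΣW sinα = 317.4 kN/m
Resisting = 122.6 + 670.3·tan25.0° = 122.6 + 312.6 = 435.2 kN/m
FS = 435.2 / 317.4 = 1.371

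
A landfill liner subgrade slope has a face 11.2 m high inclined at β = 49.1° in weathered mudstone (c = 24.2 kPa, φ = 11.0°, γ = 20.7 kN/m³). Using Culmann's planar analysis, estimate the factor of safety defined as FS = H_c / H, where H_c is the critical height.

FS = 1.45

H_c = (4c/γ) · sinβ cosφ / [1 − cos(β − φ)]
    = (4·24.2/20.7) · sin49.1°·cos11.0° / [1 − cos38.1°]
    = 4.676 · 0.7420 / 0.2131 = 16.28 m
FS = H_c / H = 16.28 / 11.2 = 1.454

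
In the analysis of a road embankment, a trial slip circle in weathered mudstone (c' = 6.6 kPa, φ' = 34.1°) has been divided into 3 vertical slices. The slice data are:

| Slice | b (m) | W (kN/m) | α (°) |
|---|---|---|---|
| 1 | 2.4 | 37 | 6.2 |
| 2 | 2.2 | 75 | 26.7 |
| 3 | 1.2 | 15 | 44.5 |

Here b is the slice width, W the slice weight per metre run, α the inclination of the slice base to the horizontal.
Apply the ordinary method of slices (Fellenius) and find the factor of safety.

Ordinary method of slices: FS = Σ[c'·Δl_i + (W_i cosα_i)·tanφ'] / Σ W_i sinα_i, with Δl_i = b_i / cosα_i.
Slice 1: Δl = 2.4/cos6.2° = 2.414 m; N'_1 = 37·cos6.2° = 36.8; c'Δl = 15.93; W sinα = 4.0
Slice 2: Δl = 2.2/cos26.7° = 2.463 m; N'_2 = 75·cos26.7° = 67.0; c'Δl = 16.25; W sinα = 33.7
Slice 3: Δl = 1.2/cos44.5° = 1.682 m; N'_3 = 15·cos44.5° = 10.7; c'Δl = 11.10; W sinα = 10.5
Σc'Δl = 43.3 kN/m; ΣN' = 114.5 kN/m; ΣW sinα = 48.2 kN/m
Resisting = 43.3 + 114.5·tan34.1° = 43.3 + 77.5 = 120.8 kN/m
FS = 120.8 / 48.2 = 2.506

FS = 2.51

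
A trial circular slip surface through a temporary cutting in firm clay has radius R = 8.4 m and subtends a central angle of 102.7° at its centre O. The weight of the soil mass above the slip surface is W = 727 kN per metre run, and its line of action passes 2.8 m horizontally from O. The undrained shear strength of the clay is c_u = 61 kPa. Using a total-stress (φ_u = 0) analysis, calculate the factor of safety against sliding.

Taking moments about the centre O, the resisting moment is provided by the undrained shear strength acting along the arc:
Arc length L_a = R·θ = 8.4·(102.7°·π/180) = 8.4·1.7925 = 15.06 m
M_R = c_u·L_a·R = 61·15.06·8.4 = 7715.0 kN·m/m
M_D = W·d = 727·2.8 = 2035.6 kN·m/m
FS = M_R / M_D = 7715.0 / 2035.6 = 3.790

FS = 3.79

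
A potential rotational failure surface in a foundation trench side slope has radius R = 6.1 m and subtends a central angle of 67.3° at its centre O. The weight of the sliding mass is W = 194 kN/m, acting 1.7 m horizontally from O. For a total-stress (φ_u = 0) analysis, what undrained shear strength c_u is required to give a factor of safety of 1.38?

c_u = 10.4 kPa

FS = c_u·L_a·R / (W·d), so c_u = FS·W·d / (L_a·R).
Arc length L_a = R·θ = 6.1·(67.3°·π/180) = 6.1·1.1746 = 7.17 m
c_u = 1.38·194·1.7 / (7.17·6.1) = 455.1 / 43.71 = 10.41 kPa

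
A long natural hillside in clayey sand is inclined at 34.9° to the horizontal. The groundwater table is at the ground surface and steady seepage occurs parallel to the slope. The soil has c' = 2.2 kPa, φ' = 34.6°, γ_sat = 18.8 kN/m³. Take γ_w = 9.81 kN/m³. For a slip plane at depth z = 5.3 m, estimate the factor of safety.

With seepage parallel to the slope and the water table at the surface, the effective normal stress on the slip plane uses the buoyant unit weight γ' = γ_sat − γ_w while the driving shear stress uses γ_sat:
FS = [c' + γ' z cos²β tanφ'] / [γ_sat z sinβ cosβ]
γ' = 18.8 − 9.81 = 8.99 kN/m³
Numerator = 2.2 + 8.99·5.3·cos²34.9°·tan34.6° = 2.2 + 8.99·5.3·0.6726·0.6899 = 24.310 kPa
Denominator = 18.8·5.3·sin34.9°·cos34.9° = 18.8·5.3·0.5721·0.8202 = 46.756 kPa
FS = 24.310 / 46.756 = 0.520

FS = 0.52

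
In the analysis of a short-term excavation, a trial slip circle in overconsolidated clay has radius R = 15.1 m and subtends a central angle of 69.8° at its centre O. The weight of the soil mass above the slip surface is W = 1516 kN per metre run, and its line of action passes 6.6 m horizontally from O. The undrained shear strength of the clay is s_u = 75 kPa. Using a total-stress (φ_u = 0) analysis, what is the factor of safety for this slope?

Taking moments about the centre O, the resisting moment is provided by the undrained shear strength acting along the arc:
Arc length L_a = R·θ = 15.1·(69.8°·π/180) = 15.1·1.2182 = 18.40 m
M_R = s_u·L_a·R = 75·18.40·15.1 = 20832.8 kN·m/m
M_D = W·d = 1516·6.6 = 10005.6 kN·m/m
FS = M_R / M_D = 20832.8 / 10005.6 = 2.082

FS = 2.08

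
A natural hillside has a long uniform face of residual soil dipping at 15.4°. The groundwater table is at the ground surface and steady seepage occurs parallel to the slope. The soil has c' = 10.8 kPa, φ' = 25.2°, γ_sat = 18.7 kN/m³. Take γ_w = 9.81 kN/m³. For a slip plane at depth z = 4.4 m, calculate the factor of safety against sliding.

FS = 1.32

With seepage parallel to the slope and the water table at the surface, the effective normal stress on the slip plane uses the buoyant unit weight γ' = γ_sat − γ_w while the driving shear stress uses γ_sat:
FS = [c' + γ' z cos²β tanφ'] / [γ_sat z sinβ cosβ]
γ' = 18.7 − 9.81 = 8.89 kN/m³
Numerator = 10.8 + 8.89·4.4·cos²15.4°·tan25.2° = 10.8 + 8.89·4.4·0.9295·0.4706 = 27.909 kPa
Denominator = 18.7·4.4·sin15.4°·cos15.4° = 18.7·4.4·0.2656·0.9641 = 21.065 kPa
FS = 27.909 / 21.065 = 1.325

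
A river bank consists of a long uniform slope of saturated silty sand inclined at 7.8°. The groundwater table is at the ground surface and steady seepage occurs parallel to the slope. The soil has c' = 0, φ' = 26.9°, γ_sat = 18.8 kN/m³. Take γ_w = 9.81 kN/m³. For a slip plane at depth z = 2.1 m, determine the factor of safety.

With seepage parallel to the slope and the water table at the surface, the effective normal stress on the slip plane uses the buoyant unit weight γ' = γ_sat − γ_w while the driving shear stress uses γ_sat:
FS = [c' + γ' z cos²β tanφ'] / [γ_sat z sinβ cosβ]
(For c' = 0 this reduces to FS = (γ'/γ_sat)·tanφ'/tanβ.)
γ' = 18.8 − 9.81 = 8.99 kN/m³
Numerator = 0.0 + 8.99·2.1·cos²7.8°·tan26.9° = 0.0 + 8.99·2.1·0.9816·0.5073 = 9.401 kPa
Denominator = 18.8·2.1·sin7.8°·cos7.8° = 18.8·2.1·0.1357·0.9907 = 5.308 kPa
FS = 9.401 / 5.308 = 1.771

FS = 1.77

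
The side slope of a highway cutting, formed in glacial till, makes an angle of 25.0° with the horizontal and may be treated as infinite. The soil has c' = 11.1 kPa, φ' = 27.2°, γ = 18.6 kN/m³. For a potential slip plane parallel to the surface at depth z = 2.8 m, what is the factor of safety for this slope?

For an infinite slope with a slip plane parallel to the surface (no pore pressure): FS = [c' + γz cos²β tanφ'] / [γz sinβ cosβ].
γz = 18.6·2.8 = 52.08 kN/m²
Numerator = 11.1 + 52.08·cos²25.0°·tan27.2° = 11.1 + 52.08·0.8214·0.5139 = 33.085 kPa
Denominator = 52.08·sin25.0°·cos25.0° = 52.08·0.4226·0.9063 = 19.948 kPa
FS = 33.085 / 19.948 = 1.659

FS = 1.66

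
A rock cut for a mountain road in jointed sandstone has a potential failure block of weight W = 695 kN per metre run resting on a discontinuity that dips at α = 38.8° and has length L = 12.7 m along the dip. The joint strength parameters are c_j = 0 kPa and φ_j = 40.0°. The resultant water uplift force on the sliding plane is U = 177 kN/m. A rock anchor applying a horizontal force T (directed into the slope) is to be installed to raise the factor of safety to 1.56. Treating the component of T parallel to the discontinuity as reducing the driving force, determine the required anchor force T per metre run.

T = 214 kN/m

Resolving forces along and normal to the sliding plane, with the horizontal anchor force T adding T·sinα to the effective normal force and T·cosα acting up the plane against the driving force:
FS = [c_jL + (W cosα − U + T sinα) tanφ_j] / [W sinα − T cosα]
Without the anchor: N' = 364.6 kN/m, driving T_d = 435.5 kN/m, resisting R = 0·12.7 + 364.6·tan40.0° = 306.0 kN/m, FS = 0.70.
Setting FS = 1.56 and solving for T:
1.56·(435.5 − T cos38.8°) = 306.0 + T sin38.8°·tan40.0°
T·(sin38.8°·tan40.0° + 1.56·cos38.8°) = 1.56·435.5 − 306.0
T·(0.6266·0.8391 + 1.56·0.7793) = 679.4 − 306.0 = 373.4
T·1.7416 = 373.4
T = 214.4 kN/m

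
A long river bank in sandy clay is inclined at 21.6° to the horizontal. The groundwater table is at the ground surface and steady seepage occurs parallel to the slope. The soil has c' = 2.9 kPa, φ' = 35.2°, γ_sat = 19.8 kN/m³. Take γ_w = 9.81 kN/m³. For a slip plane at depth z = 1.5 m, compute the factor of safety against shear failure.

FS = 1.18

With seepage parallel to the slope and the water table at the surface, the effective normal stress on the slip plane uses the buoyant unit weight γ' = γ_sat − γ_w while the driving shear stress uses γ_sat:
FS = [c' + γ' z cos²β tanφ'] / [γ_sat z sinβ cosβ]
γ' = 19.8 − 9.81 = 9.99 kN/m³
Numerator = 2.9 + 9.99·1.5·cos²21.6°·tan35.2° = 2.9 + 9.99·1.5·0.8645·0.7054 = 12.038 kPa
Denominator = 19.8·1.5·sin21.6°·cos21.6° = 19.8·1.5·0.3681·0.9298 = 10.166 kPa
FS = 12.038 / 10.166 = 1.184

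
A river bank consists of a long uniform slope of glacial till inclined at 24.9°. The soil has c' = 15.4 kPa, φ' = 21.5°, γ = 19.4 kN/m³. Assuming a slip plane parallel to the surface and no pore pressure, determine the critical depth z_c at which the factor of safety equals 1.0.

z_c = 13.73 m

Setting FS = 1.00 in FS = [c' + γz cos²β tanφ'] / [γz sinβ cosβ] and solving for z:
z = c' / [γ cosβ (FS·sinβ − cosβ·tanφ')]
  = 15.4 / [19.4·cos24.9°·(1.00·sin24.9° − cos24.9°·tan21.5°)]
  = 15.4 / [19.4·0.9070·(1.00·0.4210 − 0.9070·0.3939)]
  = 15.4 / 1.1216 = 13.730 m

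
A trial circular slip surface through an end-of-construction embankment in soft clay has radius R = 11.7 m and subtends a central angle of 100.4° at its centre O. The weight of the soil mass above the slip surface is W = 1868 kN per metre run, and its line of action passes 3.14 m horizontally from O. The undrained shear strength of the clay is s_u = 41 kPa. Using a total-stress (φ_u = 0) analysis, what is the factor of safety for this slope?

FS = 1.68

Taking moments about the centre O, the resisting moment is provided by the undrained shear strength acting along the arc:
Arc length L_a = R·θ = 11.7·(100.4°·π/180) = 11.7·1.7523 = 20.50 m
M_R = s_u·L_a·R = 41·20.50·11.7 = 9834.8 kN·m/m
M_D = W·d = 1868·3.14 = 5865.5 kN·m/m
FS = M_R / M_D = 9834.8 / 5865.5 = 1.677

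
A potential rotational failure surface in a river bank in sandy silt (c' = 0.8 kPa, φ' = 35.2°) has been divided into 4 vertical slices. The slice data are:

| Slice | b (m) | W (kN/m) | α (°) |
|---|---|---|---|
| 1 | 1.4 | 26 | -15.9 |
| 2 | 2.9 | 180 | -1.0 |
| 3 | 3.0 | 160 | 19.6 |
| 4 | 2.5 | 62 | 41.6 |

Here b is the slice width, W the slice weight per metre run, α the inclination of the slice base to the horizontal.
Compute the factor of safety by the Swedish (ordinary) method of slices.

FS = 3.46

Ordinary method of slices: FS = Σ[c'·Δl_i + (W_i cosα_i)·tanφ'] / Σ W_i sinα_i, with Δl_i = b_i / cosα_i.
Slice 1: Δl = 1.4/cos(-15.9°) = 1.456 m; N'_1 = 26·cos(-15.9°) = 25.0; c'Δl = 1.16; W sinα = -7.1
Slice 2: Δl = 2.9/cos(-1.0°) = 2.900 m; N'_2 = 180·cos(-1.0°) = 180.0; c'Δl = 2.32; W sinα = -3.1
Slice 3: Δl = 3.0/cos19.6° = 3.185 m; N'_3 = 160·cos19.6° = 150.7; c'Δl = 2.55; W sinα = 53.7
Slice 4: Δl = 2.5/cos41.6° = 3.343 m; N'_4 = 62·cos41.6° = 46.4; c'Δl = 2.67; W sinα = 41.2
Σc'Δl = 8.7 kN/m; ΣN' = 402.1 kN/m; ΣW sinα = 84.6 kN/m
Resisting = 8.7 + 402.1·tan35.2° = 8.7 + 283.6 = 292.3 kN/m
FS = 292.3 / 84.6 = 3.457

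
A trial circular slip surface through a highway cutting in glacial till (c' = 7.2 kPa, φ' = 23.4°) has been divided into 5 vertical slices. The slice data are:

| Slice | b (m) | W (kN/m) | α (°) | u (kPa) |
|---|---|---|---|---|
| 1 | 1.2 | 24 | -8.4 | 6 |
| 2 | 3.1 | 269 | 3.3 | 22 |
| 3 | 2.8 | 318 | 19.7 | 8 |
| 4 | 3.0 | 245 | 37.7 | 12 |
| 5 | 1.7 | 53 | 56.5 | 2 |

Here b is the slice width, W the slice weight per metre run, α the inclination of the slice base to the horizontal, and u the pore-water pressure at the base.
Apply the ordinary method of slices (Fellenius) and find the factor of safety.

FS = 1.24

Ordinary method of slices: FS = Σ[c'·Δl_i + (W_i cosα_i − u_i·Δl_i)·tanφ'] / Σ W_i sinα_i, with Δl_i = b_i / cosα_i.
Slice 1: Δl = 1.2/cos(-8.4°) = 1.213 m; N'_1 = 24·cos(-8.4°) − 6·1.213 = 16.5; c'Δl = 8.73; W sinα = -3.5
Slice 2: Δl = 3.1/cos3.3° = 3.105 m; N'_2 = 269·cos3.3° − 22·3.105 = 200.2; c'Δl = 22.36; W sinα = 15.5
Slice 3: Δl = 2.8/cos19.7° = 2.974 m; N'_3 = 318·cos19.7° − 8·2.974 = 275.6; c'Δl = 21.41; W sinα = 107.2
Slice 4: Δl = 3.0/cos37.7° = 3.792 m; N'_4 = 245·cos37.7° − 12·3.792 = 148.4; c'Δl = 27.30; W sinα = 149.8
Slice 5: Δl = 1.7/cos56.5° = 3.080 m; N'_5 = 53·cos56.5° − 2·3.080 = 23.1; c'Δl = 22.18; W sinα = 44.2
Σc'Δl = 102.0 kN/m; ΣN' = 663.7 kN/m; ΣW sinα = 313.2 kN/m
Resisting = 102.0 + 663.7·tan23.4° = 102.0 + 287.2 = 389.2 kN/m
FS = 389.2 / 313.2 = 1.243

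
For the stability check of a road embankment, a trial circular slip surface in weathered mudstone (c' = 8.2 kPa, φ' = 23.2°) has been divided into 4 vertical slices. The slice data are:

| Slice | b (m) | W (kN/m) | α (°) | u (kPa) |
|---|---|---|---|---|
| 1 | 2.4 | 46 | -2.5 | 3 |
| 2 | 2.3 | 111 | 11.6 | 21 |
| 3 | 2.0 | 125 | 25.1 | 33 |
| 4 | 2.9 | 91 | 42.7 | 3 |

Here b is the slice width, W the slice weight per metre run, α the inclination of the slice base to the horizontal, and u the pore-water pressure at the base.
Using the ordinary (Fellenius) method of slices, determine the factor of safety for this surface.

Ordinary method of slices: FS = Σ[c'·Δl_i + (W_i cosα_i − u_i·Δl_i)·tanφ'] / Σ W_i sinα_i, with Δl_i = b_i / cosα_i.
Slice 1: Δl = 2.4/cos(-2.5°) = 2.402 m; N'_1 = 46·cos(-2.5°) − 3·2.402 = 38.7; c'Δl = 19.70; W sinα = -2.0
Slice 2: Δl = 2.3/cos11.6° = 2.348 m; N'_2 = 111·cos11.6° − 21·2.348 = 59.4; c'Δl = 19.25; W sinα = 22.3
Slice 3: Δl = 2.0/cos25.1° = 2.209 m; N'_3 = 125·cos25.1° − 33·2.209 = 40.3; c'Δl = 18.11; W sinα = 53.0
Slice 4: Δl = 2.9/cos42.7° = 3.946 m; N'_4 = 91·cos42.7° − 3·3.946 = 55.0; c'Δl = 32.36; W sinα = 61.7
Σc'Δl = 89.4 kN/m; ΣN' = 193.5 kN/m; ΣW sinα = 135.1 kN/m
Resisting = 89.4 + 193.5·tan23.2° = 89.4 + 82.9 = 172.4 kN/m
FS = 172.4 / 135.1 = 1.276

FS = 1.28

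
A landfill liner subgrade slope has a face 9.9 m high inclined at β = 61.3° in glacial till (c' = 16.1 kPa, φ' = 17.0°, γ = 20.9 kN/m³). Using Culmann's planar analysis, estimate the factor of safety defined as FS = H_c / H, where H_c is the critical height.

H_c = (4c'/γ) · sinβ cosφ' / [1 − cos(β − φ')]
    = (4·16.1/20.9) · sin61.3°·cos17.0° / [1 − cos44.3°]
    = 3.081 · 0.8388 / 0.2843 = 9.09 m
FS = H_c / H = 9.09 / 9.9 = 0.918

FS = 0.92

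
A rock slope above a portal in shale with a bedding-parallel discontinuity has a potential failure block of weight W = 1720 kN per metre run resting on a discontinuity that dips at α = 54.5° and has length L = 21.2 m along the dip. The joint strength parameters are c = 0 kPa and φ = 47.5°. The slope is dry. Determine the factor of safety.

Resolving the block weight along and normal to the plane and applying the Mohr–Coulomb strength on the joint:
N' = W cosα = 1720·cos54.5° = 998.8 kN/m
Driving force T = W sinα = 1720·sin54.5° = 1400.3 kN/m
Resisting force R = c·L + N'·tanφ = 0·21.2 + 998.8·tan47.5° = 0.0 + 1090.0 = 1090.0 kN/m
FS = R / T = 1090.0 / 1400.3 = 0.778

FS = 0.78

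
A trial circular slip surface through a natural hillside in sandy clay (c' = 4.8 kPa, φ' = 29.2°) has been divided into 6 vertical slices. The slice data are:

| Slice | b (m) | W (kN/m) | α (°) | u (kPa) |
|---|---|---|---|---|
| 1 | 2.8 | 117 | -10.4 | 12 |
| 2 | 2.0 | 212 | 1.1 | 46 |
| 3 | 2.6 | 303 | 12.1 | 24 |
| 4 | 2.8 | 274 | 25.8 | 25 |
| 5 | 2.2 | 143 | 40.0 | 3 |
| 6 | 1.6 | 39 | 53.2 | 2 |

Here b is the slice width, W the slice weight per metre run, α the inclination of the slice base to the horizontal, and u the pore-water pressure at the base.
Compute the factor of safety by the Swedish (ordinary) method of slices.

FS = 1.66

Ordinary method of slices: FS = Σ[c'·Δl_i + (W_i cosα_i − u_i·Δl_i)·tanφ'] / Σ W_i sinα_i, with Δl_i = b_i / cosα_i.
Slice 1: Δl = 2.8/cos(-10.4°) = 2.847 m; N'_1 = 117·cos(-10.4°) − 12·2.847 = 80.9; c'Δl = 13.66; W sinα = -21.1
Slice 2: Δl = 2.0/cos1.1° = 2.000 m; N'_2 = 212·cos1.1° − 46·2.000 = 119.9; c'Δl = 9.60; W sinα = 4.1
Slice 3: Δl = 2.6/cos12.1° = 2.659 m; N'_3 = 303·cos12.1° − 24·2.659 = 232.5; c'Δl = 12.76; W sinα = 63.5
Slice 4: Δl = 2.8/cos25.8° = 3.110 m; N'_4 = 274·cos25.8° − 25·3.110 = 168.9; c'Δl = 14.93; W sinα = 119.3
Slice 5: Δl = 2.2/cos40.0° = 2.872 m; N'_5 = 143·cos40.0° − 3·2.872 = 100.9; c'Δl = 13.79; W sinα = 91.9
Slice 6: Δl = 1.6/cos53.2° = 2.671 m; N'_6 = 39·cos53.2° − 2·2.671 = 18.0; c'Δl = 12.82; W sinα = 31.2
Σc'Δl = 77.6 kN/m; ΣN' = 721.2 kN/m; ΣW sinα = 288.9 kN/m
Resisting = 77.6 + 721.2·tan29.2° = 77.6 + 403.1 = 480.6 kN/m
FS = 480.6 / 288.9 = 1.664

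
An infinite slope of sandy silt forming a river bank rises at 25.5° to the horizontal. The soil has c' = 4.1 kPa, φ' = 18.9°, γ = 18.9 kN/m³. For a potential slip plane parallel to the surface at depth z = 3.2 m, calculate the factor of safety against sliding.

FS = 0.89

For an infinite slope with a slip plane parallel to the surface (no pore pressure): FS = [c' + γz cos²β tanφ'] / [γz sinβ cosβ].
γz = 18.9·3.2 = 60.48 kN/m²
Numerator = 4.1 + 60.48·cos²25.5°·tan18.9° = 4.1 + 60.48·0.8147·0.3424 = 20.969 kPa
Denominator = 60.48·sin25.5°·cos25.5° = 60.48·0.4305·0.9026 = 23.501 kPa
FS = 20.969 / 23.501 = 0.892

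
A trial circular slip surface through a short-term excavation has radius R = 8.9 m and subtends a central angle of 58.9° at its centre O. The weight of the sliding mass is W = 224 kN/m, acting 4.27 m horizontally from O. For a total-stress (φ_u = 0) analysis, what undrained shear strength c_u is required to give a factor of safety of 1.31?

c_u = 15.4 kPa

FS = c_u·L_a·R / (W·d), so c_u = FS·W·d / (L_a·R).
Arc length L_a = R·θ = 8.9·(58.9°·π/180) = 8.9·1.0280 = 9.15 m
c_u = 1.31·224·4.27 / (9.15·8.9) = 1253.0 / 81.43 = 15.39 kPa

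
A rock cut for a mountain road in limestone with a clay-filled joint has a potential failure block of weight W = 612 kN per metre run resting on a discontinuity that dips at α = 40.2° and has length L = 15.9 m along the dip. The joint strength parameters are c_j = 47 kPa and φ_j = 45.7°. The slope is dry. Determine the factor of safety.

Resolving the block weight along and normal to the plane and applying the Mohr–Coulomb strength on the joint:
N' = W cosα = 612·cos40.2° = 467.4 kN/m
Driving force T = W sinα = 612·sin40.2° = 395.0 kN/m
Resisting force R = c_j·L + N'·tanφ_j = 47·15.9 + 467.4·tan45.7° = 747.3 + 479.0 = 1226.3 kN/m
FS = R / T = 1226.3 / 395.0 = 3.104

FS = 3.10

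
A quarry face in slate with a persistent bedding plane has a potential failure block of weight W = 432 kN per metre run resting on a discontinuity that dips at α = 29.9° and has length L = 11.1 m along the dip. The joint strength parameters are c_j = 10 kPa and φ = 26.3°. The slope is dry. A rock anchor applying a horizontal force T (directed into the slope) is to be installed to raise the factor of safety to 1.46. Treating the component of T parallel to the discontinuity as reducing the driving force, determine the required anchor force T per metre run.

T = 12 kN/m

Resolving forces along and normal to the sliding plane, with the horizontal anchor force T adding T·sinα to the effective normal force and T·cosα acting up the plane against the driving force:
FS = [c_jL + (W cosα + T sinα) tanφ] / [W sinα − T cosα]
Without the anchor: N' = 374.5 kN/m, driving T_d = 215.3 kN/m, resisting R = 10·11.1 + 374.5·tan26.3° = 296.1 kN/m, FS = 1.37.
Setting FS = 1.46 and solving for T:
1.46·(215.3 − T cos29.9°) = 296.1 + T sin29.9°·tan26.3°
T·(sin29.9°·tan26.3° + 1.46·cos29.9°) = 1.46·215.3 − 296.1
T·(0.4985·0.4942 + 1.46·0.8669) = 314.4 − 296.1 = 18.3
T·1.5120 = 18.3
T = 12.1 kN/m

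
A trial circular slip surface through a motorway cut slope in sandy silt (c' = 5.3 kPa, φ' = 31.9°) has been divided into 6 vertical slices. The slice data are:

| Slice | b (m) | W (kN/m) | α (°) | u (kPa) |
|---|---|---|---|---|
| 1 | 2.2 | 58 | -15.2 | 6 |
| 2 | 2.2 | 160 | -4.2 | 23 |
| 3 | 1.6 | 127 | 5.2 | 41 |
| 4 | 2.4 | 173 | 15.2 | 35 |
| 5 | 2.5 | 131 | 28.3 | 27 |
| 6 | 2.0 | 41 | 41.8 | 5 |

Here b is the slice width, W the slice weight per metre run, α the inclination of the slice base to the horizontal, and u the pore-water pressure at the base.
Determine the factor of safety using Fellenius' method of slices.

Ordinary method of slices: FS = Σ[c'·Δl_i + (W_i cosα_i − u_i·Δl_i)·tanφ'] / Σ W_i sinα_i, with Δl_i = b_i / cosα_i.
Slice 1: Δl = 2.2/cos(-15.2°) = 2.280 m; N'_1 = 58·cos(-15.2°) − 6·2.280 = 42.3; c'Δl = 12.08; W sinα = -15.2
Slice 2: Δl = 2.2/cos(-4.2°) = 2.206 m; N'_2 = 160·cos(-4.2°) − 23·2.206 = 108.8; c'Δl = 11.69; W sinα = -11.7
Slice 3: Δl = 1.6/cos5.2° = 1.607 m; N'_3 = 127·cos5.2° − 41·1.607 = 60.6; c'Δl = 8.52; W sinα = 11.5
Slice 4: Δl = 2.4/cos15.2° = 2.487 m; N'_4 = 173·cos15.2° − 35·2.487 = 79.9; c'Δl = 13.18; W sinα = 45.4
Slice 5: Δl = 2.5/cos28.3° = 2.839 m; N'_5 = 131·cos28.3° − 27·2.839 = 38.7; c'Δl = 15.05; W sinα = 62.1
Slice 6: Δl = 2.0/cos41.8° = 2.683 m; N'_6 = 41·cos41.8° − 5·2.683 = 17.2; c'Δl = 14.22; W sinα = 27.3
Σc'Δl = 74.7 kN/m; ΣN' = 347.5 kN/m; ΣW sinα = 119.4 kN/m
Resisting = 74.7 + 347.5·tan31.9° = 74.7 + 216.3 = 291.0 kN/m
FS = 291.0 / 119.4 = 2.438

FS = 2.44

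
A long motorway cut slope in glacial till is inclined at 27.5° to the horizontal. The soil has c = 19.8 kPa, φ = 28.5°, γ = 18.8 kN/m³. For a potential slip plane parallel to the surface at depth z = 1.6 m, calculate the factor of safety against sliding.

For an infinite slope with a slip plane parallel to the surface (no pore pressure): FS = [c + γz cos²β tanφ] / [γz sinβ cosβ].
γz = 18.8·1.6 = 30.08 kN/m²
Numerator = 19.8 + 30.08·cos²27.5°·tan28.5° = 19.8 + 30.08·0.7868·0.5430 = 32.650 kPa
Denominator = 30.08·sin27.5°·cos27.5° = 30.08·0.4617·0.8870 = 12.320 kPa
FS = 32.650 / 12.320 = 2.650

FS = 2.65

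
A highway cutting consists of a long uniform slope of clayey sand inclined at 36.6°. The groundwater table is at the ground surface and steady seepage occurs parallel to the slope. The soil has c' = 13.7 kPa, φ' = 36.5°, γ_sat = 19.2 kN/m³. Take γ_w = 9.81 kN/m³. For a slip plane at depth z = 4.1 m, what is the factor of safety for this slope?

FS = 0.85

With seepage parallel to the slope and the water table at the surface, the effective normal stress on the slip plane uses the buoyant unit weight γ' = γ_sat − γ_w while the driving shear stress uses γ_sat:
FS = [c' + γ' z cos²β tanφ'] / [γ_sat z sinβ cosβ]
γ' = 19.2 − 9.81 = 9.39 kN/m³
Numerator = 13.7 + 9.39·4.1·cos²36.6°·tan36.5° = 13.7 + 9.39·4.1·0.6445·0.7400 = 32.061 kPa
Denominator = 19.2·4.1·sin36.6°·cos36.6° = 19.2·4.1·0.5962·0.8028 = 37.680 kPa
FS = 32.061 / 37.680 = 0.851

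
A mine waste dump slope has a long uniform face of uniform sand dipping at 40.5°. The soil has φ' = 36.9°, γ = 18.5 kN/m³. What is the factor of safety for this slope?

For a dry cohesionless infinite slope the factor of safety is FS = tanφ' / tanβ.
FS = tan36.9° / tan40.5° = 0.7508 / 0.8541 = 0.879

FS = 0.88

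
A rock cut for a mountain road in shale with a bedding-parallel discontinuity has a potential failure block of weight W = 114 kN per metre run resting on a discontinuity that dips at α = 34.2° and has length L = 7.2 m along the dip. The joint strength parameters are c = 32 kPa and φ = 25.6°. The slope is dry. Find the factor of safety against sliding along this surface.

FS = 4.30

Resolving the block weight along and normal to the plane and applying the Mohr–Coulomb strength on the joint:
N' = W cosα = 114·cos34.2° = 94.3 kN/m
Driving force T = W sinα = 114·sin34.2° = 64.1 kN/m
Resisting force R = c·L + N'·tanφ = 32·7.2 + 94.3·tan25.6° = 230.4 + 45.2 = 275.6 kN/m
FS = R / T = 275.6 / 64.1 = 4.301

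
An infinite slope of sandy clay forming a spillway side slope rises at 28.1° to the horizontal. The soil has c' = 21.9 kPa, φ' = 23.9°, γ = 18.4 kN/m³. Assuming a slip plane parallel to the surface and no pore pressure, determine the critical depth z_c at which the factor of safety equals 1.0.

Setting FS = 1.00 in FS = [c' + γz cos²β tanφ'] / [γz sinβ cosβ] and solving for z:
z = c' / [γ cosβ (FS·sinβ − cosβ·tanφ')]
  = 21.9 / [18.4·cos28.1°·(1.00·sin28.1° − cos28.1°·tan23.9°)]
  = 21.9 / [18.4·0.8821·(1.00·0.4710 − 0.8821·0.4431)]
  = 21.9 / 1.3002 = 16.843 m

z_c = 16.84 m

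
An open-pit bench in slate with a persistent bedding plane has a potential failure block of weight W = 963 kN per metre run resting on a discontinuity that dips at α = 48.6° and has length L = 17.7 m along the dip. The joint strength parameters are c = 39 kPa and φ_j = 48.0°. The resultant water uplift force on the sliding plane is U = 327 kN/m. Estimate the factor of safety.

FS = 1.43

Resolving the block weight along and normal to the plane and applying the Mohr–Coulomb strength on the joint:
N' = W cosα − U = 963·cos48.6° − 327 = 309.8 kN/m
Driving force T = W sinα = 963·sin48.6° = 722.4 kN/m
Resisting force R = c·L + N'·tanφ_j = 39·17.7 + 309.8·tan48.0° = 690.3 + 344.1 = 1034.4 kN/m
FS = R / T = 1034.4 / 722.4 = 1.432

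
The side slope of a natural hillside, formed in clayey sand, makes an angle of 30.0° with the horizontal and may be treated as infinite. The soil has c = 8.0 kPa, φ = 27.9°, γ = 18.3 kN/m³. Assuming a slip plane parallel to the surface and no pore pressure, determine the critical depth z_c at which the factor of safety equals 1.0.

z_c = 12.17 m

Setting FS = 1.00 in FS = [c + γz cos²β tanφ] / [γz sinβ cosβ] and solving for z:
z = c / [γ cosβ (FS·sinβ − cosβ·tanφ)]
  = 8.0 / [18.3·cos30.0°·(1.00·sin30.0° − cos30.0°·tan27.9°)]
  = 8.0 / [18.3·0.8660·(1.00·0.5000 − 0.8660·0.5295)]
  = 8.0 / 0.6571 = 12.174 m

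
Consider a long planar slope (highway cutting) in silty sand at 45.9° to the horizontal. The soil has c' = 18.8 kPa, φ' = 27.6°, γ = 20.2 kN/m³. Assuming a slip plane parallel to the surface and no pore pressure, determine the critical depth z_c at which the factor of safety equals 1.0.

Setting FS = 1.00 in FS = [c' + γz cos²β tanφ'] / [γz sinβ cosβ] and solving for z:
z = c' / [γ cosβ (FS·sinβ − cosβ·tanφ')]
  = 18.8 / [20.2·cos45.9°·(1.00·sin45.9° − cos45.9°·tan27.6°)]
  = 18.8 / [20.2·0.6959·(1.00·0.7181 − 0.6959·0.5228)]
  = 18.8 / 4.9807 = 3.775 m

z_c = 3.77 m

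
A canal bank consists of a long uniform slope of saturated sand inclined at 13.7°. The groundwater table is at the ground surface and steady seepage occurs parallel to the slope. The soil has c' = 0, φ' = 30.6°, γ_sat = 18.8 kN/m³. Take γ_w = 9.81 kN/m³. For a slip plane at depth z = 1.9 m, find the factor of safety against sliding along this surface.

FS = 1.16

With seepage parallel to the slope and the water table at the surface, the effective normal stress on the slip plane uses the buoyant unit weight γ' = γ_sat − γ_w while the driving shear stress uses γ_sat:
FS = [c' + γ' z cos²β tanφ'] / [γ_sat z sinβ cosβ]
(For c' = 0 this reduces to FS = (γ'/γ_sat)·tanφ'/tanβ.)
γ' = 18.8 − 9.81 = 8.99 kN/m³
Numerator = 0.0 + 8.99·1.9·cos²13.7°·tan30.6° = 0.0 + 8.99·1.9·0.9439·0.5914 = 9.535 kPa
Denominator = 18.8·1.9·sin13.7°·cos13.7° = 18.8·1.9·0.2368·0.9715 = 8.219 kPa
FS = 9.535 / 8.219 = 1.160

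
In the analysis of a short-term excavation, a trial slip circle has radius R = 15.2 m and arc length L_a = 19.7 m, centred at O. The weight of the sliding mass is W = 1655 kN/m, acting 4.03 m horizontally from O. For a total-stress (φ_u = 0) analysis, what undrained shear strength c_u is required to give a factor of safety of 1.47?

c_u = 32.7 kPa

FS = c_u·L_a·R / (W·d), so c_u = FS·W·d / (L_a·R).
c_u = 1.47·1655·4.03 / (19.70·15.2) = 9804.4 / 299.44 = 32.74 kPa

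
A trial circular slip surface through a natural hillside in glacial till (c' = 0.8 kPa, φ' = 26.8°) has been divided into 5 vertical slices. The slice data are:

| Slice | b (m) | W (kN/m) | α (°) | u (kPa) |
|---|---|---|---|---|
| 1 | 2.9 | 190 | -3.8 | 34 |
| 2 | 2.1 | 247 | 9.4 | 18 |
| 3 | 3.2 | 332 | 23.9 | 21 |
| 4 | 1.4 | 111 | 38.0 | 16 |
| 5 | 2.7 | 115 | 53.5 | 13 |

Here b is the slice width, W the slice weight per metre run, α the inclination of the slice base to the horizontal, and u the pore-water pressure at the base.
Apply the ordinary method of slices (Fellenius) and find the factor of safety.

Ordinary method of slices: FS = Σ[c'·Δl_i + (W_i cosα_i − u_i·Δl_i)·tanφ'] / Σ W_i sinα_i, with Δl_i = b_i / cosα_i.
Slice 1: Δl = 2.9/cos(-3.8°) = 2.906 m; N'_1 = 190·cos(-3.8°) − 34·2.906 = 90.8; c'Δl = 2.33; W sinα = -12.6
Slice 2: Δl = 2.1/cos9.4° = 2.129 m; N'_2 = 247·cos9.4° − 18·2.129 = 205.4; c'Δl = 1.70; W sinα = 40.3
Slice 3: Δl = 3.2/cos23.9° = 3.500 m; N'_3 = 332·cos23.9° − 21·3.500 = 230.0; c'Δl = 2.80; W sinα = 134.5
Slice 4: Δl = 1.4/cos38.0° = 1.777 m; N'_4 = 111·cos38.0° − 16·1.777 = 59.0; c'Δl = 1.42; W sinα = 68.3
Slice 5: Δl = 2.7/cos53.5° = 4.539 m; N'_5 = 115·cos53.5° − 13·4.539 = 9.4; c'Δl = 3.63; W sinα = 92.4
Σc'Δl = 11.9 kN/m; ΣN' = 594.6 kN/m; ΣW sinα = 323.0 kN/m
Resisting = 11.9 + 594.6·tan26.8° = 11.9 + 300.4 = 312.2 kN/m
FS = 312.2 / 323.0 = 0.967

FS = 0.97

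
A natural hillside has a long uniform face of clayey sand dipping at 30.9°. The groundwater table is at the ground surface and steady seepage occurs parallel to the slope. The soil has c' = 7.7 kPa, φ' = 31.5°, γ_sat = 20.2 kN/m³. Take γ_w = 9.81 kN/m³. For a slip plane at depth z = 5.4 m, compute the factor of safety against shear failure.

FS = 0.69

With seepage parallel to the slope and the water table at the surface, the effective normal stress on the slip plane uses the buoyant unit weight γ' = γ_sat − γ_w while the driving shear stress uses γ_sat:
FS = [c' + γ' z cos²β tanφ'] / [γ_sat z sinβ cosβ]
γ' = 20.2 − 9.81 = 10.39 kN/m³
Numerator = 7.7 + 10.39·5.4·cos²30.9°·tan31.5° = 7.7 + 10.39·5.4·0.7363·0.6128 = 33.014 kPa
Denominator = 20.2·5.4·sin30.9°·cos30.9° = 20.2·5.4·0.5135·0.8581 = 48.066 kPa
FS = 33.014 / 48.066 = 0.687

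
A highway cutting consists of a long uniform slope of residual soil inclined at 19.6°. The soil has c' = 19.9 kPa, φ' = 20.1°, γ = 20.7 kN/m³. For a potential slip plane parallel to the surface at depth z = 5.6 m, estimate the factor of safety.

FS = 1.57

For an infinite slope with a slip plane parallel to the surface (no pore pressure): FS = [c' + γz cos²β tanφ'] / [γz sinβ cosβ].
γz = 20.7·5.6 = 115.92 kN/m²
Numerator = 19.9 + 115.92·cos²19.6°·tan20.1° = 19.9 + 115.92·0.8875·0.3659 = 57.547 kPa
Denominator = 115.92·sin19.6°·cos19.6° = 115.92·0.3355·0.9421 = 36.632 kPa
FS = 57.547 / 36.632 = 1.571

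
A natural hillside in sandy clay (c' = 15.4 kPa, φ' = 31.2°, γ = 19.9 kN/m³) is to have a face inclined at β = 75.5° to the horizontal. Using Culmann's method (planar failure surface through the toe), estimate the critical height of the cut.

Culmann's analysis gives the critical failure plane at α_cr = (β + φ')/2 = (75.5 + 31.2)/2 = 53.4°, and the critical height
H_c = (4c'/γ) · sinβ cosφ' / [1 − cos(β − φ')]
    = (4·15.4/19.9) · sin75.5°·cos31.2° / [1 − cos(44.3°)]
    = 3.095 · 0.9681·0.8554 / [1 − 0.7157]
    = 3.095 · 0.8281 / 0.2843
    = 9.02 m

H_c = 9.02 m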